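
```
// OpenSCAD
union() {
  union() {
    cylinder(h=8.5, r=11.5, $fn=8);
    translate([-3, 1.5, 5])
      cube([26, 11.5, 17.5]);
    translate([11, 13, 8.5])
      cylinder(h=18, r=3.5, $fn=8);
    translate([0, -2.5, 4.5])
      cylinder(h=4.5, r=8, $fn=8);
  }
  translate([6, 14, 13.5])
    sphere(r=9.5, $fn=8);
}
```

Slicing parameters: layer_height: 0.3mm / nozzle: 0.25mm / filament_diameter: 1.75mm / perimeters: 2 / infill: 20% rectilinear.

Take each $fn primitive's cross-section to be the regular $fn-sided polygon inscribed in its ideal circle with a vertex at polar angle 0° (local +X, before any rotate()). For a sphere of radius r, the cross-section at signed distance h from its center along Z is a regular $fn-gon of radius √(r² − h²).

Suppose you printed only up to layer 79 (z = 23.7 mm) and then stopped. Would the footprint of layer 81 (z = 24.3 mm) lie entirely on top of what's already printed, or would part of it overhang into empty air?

Compare the two slices. At z = 23.7: the cylinder is absent (z outside [0, 8.5]); the cube at (-3, 1.5) is absent (z outside [5, 22.5]); the r=3.5 cylinder at (11, 13) contributes a regular 8-gon of circumradius 3.5 (area = (8/2)·3.500²·sin(360°/8) = 34.65 mm²); the cylinder at (0, -2.5) is absent (z outside [4.5, 9]); Taking the union: only the r=3.5 cylinder at (11, 13) is present, so the union is just that shape — area = 34.65 mm²; the sphere at (6, 14) is not intersected at this z (|z−center|=10.200 > r=9.5); Merging all regions: only that combined region is present, so the union is just that shape — area = 34.65 mm². At z = 24.3: the cylinder does not reach this height (z outside [0, 8.5]); the cube at (-3, 1.5) is absent (z outside [5, 22.5]); the r=3.5 cylinder at (11, 13) contributes a regular 8-gon of circumradius 3.5 (area = (8/2)·3.500²·sin(360°/8) = 34.65 mm²); the cylinder at (0, -2.5) is not intersected at this z (z outside [4.5, 9]); Taking the union: only the r=3.5 cylinder at (11, 13) is present, so the union is just that shape — area = 34.65 mm²; the sphere at (6, 14) is not intersected at this z (|z−center|=10.800 > r=9.5); Combining (union): only the result so far is present, so the union is just that shape — area = 34.65 mm². Checking containment: the cross-section at z = 24.3 is a subset of the cross-section at z = 23.7.

entirely on top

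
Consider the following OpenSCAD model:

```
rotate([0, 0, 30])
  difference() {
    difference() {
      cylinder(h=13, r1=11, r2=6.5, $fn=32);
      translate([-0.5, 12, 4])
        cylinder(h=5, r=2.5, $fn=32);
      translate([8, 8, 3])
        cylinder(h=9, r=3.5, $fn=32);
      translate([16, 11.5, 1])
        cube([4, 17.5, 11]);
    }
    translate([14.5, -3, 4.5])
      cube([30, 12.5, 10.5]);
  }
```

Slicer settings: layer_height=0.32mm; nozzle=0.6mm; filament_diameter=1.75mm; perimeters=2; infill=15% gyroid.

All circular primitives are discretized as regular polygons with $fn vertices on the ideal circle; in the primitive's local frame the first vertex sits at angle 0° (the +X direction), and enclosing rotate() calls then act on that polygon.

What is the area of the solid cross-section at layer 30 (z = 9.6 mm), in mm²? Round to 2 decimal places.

At z = 9.6 mm: the cone (r1=11→r2=6.5) has section circumradius 7.677 here — a regular 32-gon (area = (32/2)·7.677²·sin(360°/32) = 183.96 mm²); the cylinder at (-0.5, 12) is absent (z outside [4, 9]); the r=3.5 cylinder at (8, 8) contributes a regular 32-gon of circumradius 3.5 (area = (32/2)·3.500²·sin(360°/32) = 38.24 mm²); the 4×17.5 cube at (16, 11.5) contributes its full rectangle (area 70.00 mm²); After the difference (first − rest): starting from the cone (183.96 mm²), the r=3.5 cylinder at (8, 8) misses the remaining region (no effect); the 4×17.5 cube at (16, 11.5) misses the remaining region (no effect) — area = 183.96 mm²; the 30×12.5 cube at (14.5, -3) contributes its full rectangle (area 375.00 mm²); Subtracting the remaining from the first: starting from the result so far (183.96 mm²), the 30×12.5 cube at (14.5, -3) misses the remaining region (no effect) — area = 183.96 mm²; (whole slice rotated 30° about Z — lengths, areas and connectivity unchanged). Overall, the cross-section is a single solid region. Net area = 183.96 mm².

183.96 mm²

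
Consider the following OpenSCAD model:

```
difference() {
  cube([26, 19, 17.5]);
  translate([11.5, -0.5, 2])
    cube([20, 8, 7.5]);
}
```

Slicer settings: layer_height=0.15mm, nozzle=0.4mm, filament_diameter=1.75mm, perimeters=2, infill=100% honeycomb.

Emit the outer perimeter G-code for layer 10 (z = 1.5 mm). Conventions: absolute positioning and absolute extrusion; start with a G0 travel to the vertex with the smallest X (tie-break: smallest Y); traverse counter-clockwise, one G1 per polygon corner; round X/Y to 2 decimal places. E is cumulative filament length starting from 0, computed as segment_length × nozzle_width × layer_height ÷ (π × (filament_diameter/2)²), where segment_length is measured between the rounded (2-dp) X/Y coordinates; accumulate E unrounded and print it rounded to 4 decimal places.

At z = 1.5 mm: the cube (footprint 26×19) is included at this height; the cube at (11.5, -0.5) is not intersected at this z (z outside [2, 9.5]); Taking the first minus the rest: none of the subtracted shapes is present at this height, so the 26×19 cube is unchanged — 1 connected region. The outline is a single polygon with 4 vertices. Extrusion per mm of travel: 0.4 × 0.15 / (π × 0.875²) = 0.024945. Accumulating E over each segment gives final E = 2.2451.

G0 X0.00 Y0.00 Z1.50
G1 X26.00 Y0.00 E0.6486
G1 X26.00 Y19.00 E1.1225
G1 X0.00 Y19.00 E1.7711
G1 X0.00 Y0.00 E2.2451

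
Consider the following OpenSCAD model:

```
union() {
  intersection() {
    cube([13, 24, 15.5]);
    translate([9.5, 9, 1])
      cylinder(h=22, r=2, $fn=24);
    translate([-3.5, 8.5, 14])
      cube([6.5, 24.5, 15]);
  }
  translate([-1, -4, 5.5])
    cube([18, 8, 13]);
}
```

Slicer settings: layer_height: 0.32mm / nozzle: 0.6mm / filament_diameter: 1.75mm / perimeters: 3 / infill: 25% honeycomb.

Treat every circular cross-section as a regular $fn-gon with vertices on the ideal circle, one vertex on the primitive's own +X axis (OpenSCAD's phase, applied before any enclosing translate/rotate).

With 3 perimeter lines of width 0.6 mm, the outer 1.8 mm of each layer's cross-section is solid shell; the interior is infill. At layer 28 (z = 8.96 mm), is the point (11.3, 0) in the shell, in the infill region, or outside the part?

At z = 8.96 mm: the cube is present — its section is the full 13×24 rectangle; the r=2 cylinder at (9.5, 9) gives a regular 24-gon of circumradius 2 (constant along its height); the cube at (-3.5, 8.5) is not intersected at this z (z outside [14, 29]); Taking the intersection: at least one operand is absent at this height, so nothing remains; the 18×8 cube at (-1, -4) contributes its full rectangle; Combining (union): only the 18×8 cube at (-1, -4) is present, so the union is just that shape — 1 connected region. Overall, the cross-section is a single solid region. The nearest boundary edge runs (-1.00, -4.00)→(17.00, -4.00); distance from the point to it = 4.00 mm. The point is inside the cross-section and 4.00 mm from the nearest boundary — more than the 1.8 mm shell width (3 × 0.6), so it's in the infill interior.

infill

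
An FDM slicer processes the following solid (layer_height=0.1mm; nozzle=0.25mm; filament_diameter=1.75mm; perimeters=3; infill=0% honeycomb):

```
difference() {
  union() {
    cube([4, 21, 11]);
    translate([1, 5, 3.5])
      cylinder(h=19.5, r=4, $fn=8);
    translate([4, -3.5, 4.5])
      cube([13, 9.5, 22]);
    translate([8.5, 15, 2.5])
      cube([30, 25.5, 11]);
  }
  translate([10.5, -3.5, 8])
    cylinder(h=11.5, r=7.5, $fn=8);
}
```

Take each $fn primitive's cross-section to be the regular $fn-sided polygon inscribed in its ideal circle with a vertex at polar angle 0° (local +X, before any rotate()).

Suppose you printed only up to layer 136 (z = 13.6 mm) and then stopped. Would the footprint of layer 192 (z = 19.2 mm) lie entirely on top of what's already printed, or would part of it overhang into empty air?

entirely on top

Compare the two slices. At z = 13.6: the cube does not reach this height (z outside [0, 11]); the r=4 cylinder at (1, 5) gives a regular 8-gon of circumradius 4 (constant along its height) (area = (8/2)·4.000²·sin(360°/8) = 45.25 mm²); the cube at (4, -3.5) (footprint 13×9.5) is included at this height (area 123.50 mm²); the cube at (8.5, 15) does not reach this height (z outside [2.5, 13.5]); Taking the union: the regions partially overlap — summed areas 168.75 mm² minus the doubly-counted overlap 2.00 mm² gives 166.75 mm² — area = 166.75 mm²; the r=7.5 cylinder at (10.5, -3.5) contributes a regular 8-gon of circumradius 7.5 (area = (8/2)·7.500²·sin(360°/8) = 159.10 mm²); Taking the first minus the rest: starting from that combined region (166.75 mm²), the r=7.5 cylinder at (10.5, -3.5) partially overlaps it — only the 77.14 mm² overlap (of its 159.10 mm²) is removed, clipping the outline — area = 89.62 mm². At z = 19.2: the cube is not intersected at this z (z outside [0, 11]); the r=4 cylinder at (1, 5) gives a regular 8-gon of circumradius 4 (constant along its height) (area = (8/2)·4.000²·sin(360°/8) = 45.25 mm²); the cube at (4, -3.5) (footprint 13×9.5) is included at this height (area 123.50 mm²); the cube at (8.5, 15) is not intersected at this z (z outside [2.5, 13.5]); Taking the union: the regions partially overlap — summed areas 168.75 mm² minus the doubly-counted overlap 2.00 mm² gives 166.75 mm² — area = 166.75 mm²; the r=7.5 cylinder at (10.5, -3.5) gives a regular 8-gon of circumradius 7.5 (constant along its height) (area = (8/2)·7.500²·sin(360°/8) = 159.10 mm²); Subtracting the remaining from the first: starting from the result so far (166.75 mm²), the r=7.5 cylinder at (10.5, -3.5) partially overlaps it — only the 77.14 mm² overlap (of its 159.10 mm²) is removed, clipping the outline — area = 89.62 mm². Checking containment: the cross-section at z = 19.2 is a subset of the cross-section at z = 13.6.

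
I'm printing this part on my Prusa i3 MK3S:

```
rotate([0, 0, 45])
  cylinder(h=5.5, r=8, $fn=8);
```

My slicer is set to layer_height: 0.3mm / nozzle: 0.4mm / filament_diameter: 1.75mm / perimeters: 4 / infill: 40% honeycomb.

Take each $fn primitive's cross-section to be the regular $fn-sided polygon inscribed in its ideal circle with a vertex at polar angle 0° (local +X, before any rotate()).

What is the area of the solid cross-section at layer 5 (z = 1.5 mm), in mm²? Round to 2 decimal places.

At z = 1.5 mm: the cylinder: section is a regular 8-gon, circumradius r=8 (area = (8/2)·8.000²·sin(360°/8) = 181.02 mm²); (whole slice rotated 45° about Z — lengths, areas and connectivity unchanged). Overall, the cross-section is a single solid region. Net area = 181.02 mm².

181.02 mm²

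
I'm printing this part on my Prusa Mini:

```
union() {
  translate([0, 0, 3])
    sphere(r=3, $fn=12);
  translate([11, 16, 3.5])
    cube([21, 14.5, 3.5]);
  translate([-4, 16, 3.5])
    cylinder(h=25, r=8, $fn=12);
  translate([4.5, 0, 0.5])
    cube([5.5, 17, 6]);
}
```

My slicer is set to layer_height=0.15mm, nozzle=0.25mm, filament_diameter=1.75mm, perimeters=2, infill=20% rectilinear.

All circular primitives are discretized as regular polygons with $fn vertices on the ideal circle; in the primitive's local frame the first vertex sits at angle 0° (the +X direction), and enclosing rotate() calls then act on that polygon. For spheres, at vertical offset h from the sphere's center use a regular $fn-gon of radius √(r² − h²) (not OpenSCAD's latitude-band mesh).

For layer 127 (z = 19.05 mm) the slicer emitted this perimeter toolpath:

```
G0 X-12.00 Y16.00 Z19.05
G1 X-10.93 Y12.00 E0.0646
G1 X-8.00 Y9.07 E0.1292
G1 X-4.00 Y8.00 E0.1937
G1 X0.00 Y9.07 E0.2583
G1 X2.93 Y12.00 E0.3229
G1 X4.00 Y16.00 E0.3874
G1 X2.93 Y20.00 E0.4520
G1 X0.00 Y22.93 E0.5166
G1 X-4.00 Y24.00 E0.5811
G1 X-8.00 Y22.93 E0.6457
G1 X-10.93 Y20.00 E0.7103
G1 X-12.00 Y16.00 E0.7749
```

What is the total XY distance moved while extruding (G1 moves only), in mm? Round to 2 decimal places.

Sum the Euclidean lengths of each G1 segment: total = 49.70 mm.

49.70 mm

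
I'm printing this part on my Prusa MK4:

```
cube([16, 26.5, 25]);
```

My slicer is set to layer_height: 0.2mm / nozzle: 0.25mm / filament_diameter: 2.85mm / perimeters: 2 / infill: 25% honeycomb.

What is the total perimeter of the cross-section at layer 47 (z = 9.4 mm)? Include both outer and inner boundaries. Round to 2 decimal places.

85.00 mm

At z = 9.4 mm: the cube (footprint 16×26.5) is included at this height (perimeter 85.00 mm). Overall, the cross-section is a single solid region. Total boundary length (outer) = 85.00 mm.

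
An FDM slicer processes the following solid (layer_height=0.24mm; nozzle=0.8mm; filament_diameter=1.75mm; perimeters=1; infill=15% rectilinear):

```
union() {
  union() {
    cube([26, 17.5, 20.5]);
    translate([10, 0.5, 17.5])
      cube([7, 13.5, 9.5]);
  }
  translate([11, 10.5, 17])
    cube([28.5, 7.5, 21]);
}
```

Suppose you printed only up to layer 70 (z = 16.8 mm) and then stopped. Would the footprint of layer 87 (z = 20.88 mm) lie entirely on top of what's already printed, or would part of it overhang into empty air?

part overhangs

Compare the two slices. At z = 16.8: the cube is present — its section is the full 26×17.5 rectangle (area 455.00 mm²); the cube at (10, 0.5) does not reach this height (z outside [17.5, 27]); Taking the union: only the 26×17.5 cube is present, so the union is just that shape — area = 455.00 mm²; the cube at (11, 10.5) is not intersected at this z (z outside [17, 38]); Combining (union): only the result so far is present, so the union is just that shape — area = 455.00 mm². At z = 20.88: the cube is not intersected at this z (z outside [0, 20.5]); the 7×13.5 cube at (10, 0.5) contributes its full rectangle (area 94.50 mm²); Merging all regions: only the 7×13.5 cube at (10, 0.5) is present, so the union is just that shape — area = 94.50 mm²; the cube at (11, 10.5) (footprint 28.5×7.5) is included at this height (area 213.75 mm²); Merging all regions: the regions partially overlap — summed areas 308.25 mm² minus the doubly-counted overlap 21.00 mm² gives 287.25 mm² — area = 287.25 mm². Checking containment: at z = 20.88 the cross-section extends beyond the z = 16.8 cross-section by about 108.75 mm².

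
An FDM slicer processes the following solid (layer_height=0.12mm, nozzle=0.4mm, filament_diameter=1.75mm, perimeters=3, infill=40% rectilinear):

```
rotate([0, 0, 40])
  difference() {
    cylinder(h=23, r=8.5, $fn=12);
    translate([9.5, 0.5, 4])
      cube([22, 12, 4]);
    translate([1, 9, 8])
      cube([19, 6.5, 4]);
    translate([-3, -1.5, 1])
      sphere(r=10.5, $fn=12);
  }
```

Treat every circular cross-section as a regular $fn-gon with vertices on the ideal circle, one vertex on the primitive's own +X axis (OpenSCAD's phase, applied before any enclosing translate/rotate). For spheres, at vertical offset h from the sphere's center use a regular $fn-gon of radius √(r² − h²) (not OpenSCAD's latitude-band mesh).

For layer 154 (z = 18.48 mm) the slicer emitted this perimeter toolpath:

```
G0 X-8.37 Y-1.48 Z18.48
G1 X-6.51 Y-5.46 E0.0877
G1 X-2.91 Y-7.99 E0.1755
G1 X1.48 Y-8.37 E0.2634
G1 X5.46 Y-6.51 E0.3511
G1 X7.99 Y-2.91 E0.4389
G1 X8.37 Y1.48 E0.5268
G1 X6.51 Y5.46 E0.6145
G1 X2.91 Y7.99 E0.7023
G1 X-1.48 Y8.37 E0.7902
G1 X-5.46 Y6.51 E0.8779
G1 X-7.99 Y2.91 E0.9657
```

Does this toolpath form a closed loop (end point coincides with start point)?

Start point (G0): (-8.37, -1.48). End point (last G1): the path does not return to the start — open.

no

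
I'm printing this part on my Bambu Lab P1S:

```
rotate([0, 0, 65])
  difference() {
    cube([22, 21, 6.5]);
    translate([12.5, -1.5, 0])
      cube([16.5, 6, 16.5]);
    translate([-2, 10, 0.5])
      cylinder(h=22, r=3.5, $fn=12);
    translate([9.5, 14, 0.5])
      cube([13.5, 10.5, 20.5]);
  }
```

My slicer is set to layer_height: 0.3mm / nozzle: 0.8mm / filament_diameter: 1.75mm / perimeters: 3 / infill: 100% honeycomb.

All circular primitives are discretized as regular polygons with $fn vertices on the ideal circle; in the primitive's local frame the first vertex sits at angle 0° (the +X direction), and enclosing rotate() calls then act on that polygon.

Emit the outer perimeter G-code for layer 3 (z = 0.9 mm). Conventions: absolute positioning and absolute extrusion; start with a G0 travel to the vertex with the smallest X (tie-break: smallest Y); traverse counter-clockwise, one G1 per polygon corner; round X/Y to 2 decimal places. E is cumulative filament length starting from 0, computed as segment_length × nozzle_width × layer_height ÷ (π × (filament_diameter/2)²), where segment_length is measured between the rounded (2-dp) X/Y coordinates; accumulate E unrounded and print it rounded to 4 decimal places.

At z = 0.9 mm: the cube (footprint 22×21) is included at this height; the cube at (12.5, -1.5) (footprint 16.5×6) is included at this height; the r=3.5 cylinder at (-2, 10) gives a regular 12-gon of circumradius 3.5 (constant along its height); the cube at (9.5, 14) (footprint 13.5×10.5) is included at this height; Taking the first minus the rest: starting from the 22×21 cube, the 16.5×6 cube at (12.5, -1.5) partially overlaps it — only the 42.75 mm² overlap (of its 99.00 mm²) is removed, clipping the outline; the r=3.5 cylinder at (-2, 10) partially overlaps it — only the 5.49 mm² overlap (of its 36.75 mm²) is removed, clipping the outline; the 13.5×10.5 cube at (9.5, 14) partially overlaps it — only the 87.50 mm² overlap (of its 141.75 mm²) is removed, clipping the outline — 1 connected region; (rotated 65° about Z; rotation is an isometry so areas/perimeters/island counts are preserved). The outline is a single polygon with 13 vertices. Extrusion per mm of travel: 0.8 × 0.3 / (π × 0.875²) = 0.099780. Accumulating E over each segment gives final E = 8.6789.

G0 X-19.03 Y8.87 Z0.90
G1 X-11.58 Y5.40 E0.8200
G1 X-10.21 Y5.90 E0.9656
G1 X-8.43 Y5.59 E1.1458
G1 X-7.04 Y4.42 E1.3271
G1 X-6.54 Y3.05 E1.4727
G1 X0.00 Y0.00 E2.1927
G1 X5.28 Y11.33 E3.4399
G1 X1.20 Y13.23 E3.8890
G1 X5.22 Y21.84 E4.8372
G1 X-3.39 Y25.86 E5.7853
G1 X-8.67 Y14.53 E7.0325
G1 X-15.02 Y17.48 E7.7312
G1 X-19.03 Y8.87 E8.6789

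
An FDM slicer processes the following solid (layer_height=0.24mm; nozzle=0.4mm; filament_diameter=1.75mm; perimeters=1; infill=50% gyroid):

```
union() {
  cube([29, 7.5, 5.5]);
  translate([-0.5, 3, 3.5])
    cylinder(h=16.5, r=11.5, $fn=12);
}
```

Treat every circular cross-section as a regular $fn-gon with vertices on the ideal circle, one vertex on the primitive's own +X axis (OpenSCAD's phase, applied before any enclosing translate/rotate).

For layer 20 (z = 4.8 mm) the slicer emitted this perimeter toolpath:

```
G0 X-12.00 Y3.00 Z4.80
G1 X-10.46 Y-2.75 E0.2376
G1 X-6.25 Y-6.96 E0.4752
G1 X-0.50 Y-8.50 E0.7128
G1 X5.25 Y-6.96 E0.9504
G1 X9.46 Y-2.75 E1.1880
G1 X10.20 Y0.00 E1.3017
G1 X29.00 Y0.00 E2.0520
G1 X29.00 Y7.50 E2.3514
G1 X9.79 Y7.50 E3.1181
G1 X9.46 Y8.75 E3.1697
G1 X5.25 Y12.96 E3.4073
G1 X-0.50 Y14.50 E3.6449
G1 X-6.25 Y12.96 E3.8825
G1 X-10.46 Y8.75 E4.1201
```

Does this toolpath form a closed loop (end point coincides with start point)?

Start point (G0): (-12.00, 3.00). End point (last G1): the path does not return to the start — open.

no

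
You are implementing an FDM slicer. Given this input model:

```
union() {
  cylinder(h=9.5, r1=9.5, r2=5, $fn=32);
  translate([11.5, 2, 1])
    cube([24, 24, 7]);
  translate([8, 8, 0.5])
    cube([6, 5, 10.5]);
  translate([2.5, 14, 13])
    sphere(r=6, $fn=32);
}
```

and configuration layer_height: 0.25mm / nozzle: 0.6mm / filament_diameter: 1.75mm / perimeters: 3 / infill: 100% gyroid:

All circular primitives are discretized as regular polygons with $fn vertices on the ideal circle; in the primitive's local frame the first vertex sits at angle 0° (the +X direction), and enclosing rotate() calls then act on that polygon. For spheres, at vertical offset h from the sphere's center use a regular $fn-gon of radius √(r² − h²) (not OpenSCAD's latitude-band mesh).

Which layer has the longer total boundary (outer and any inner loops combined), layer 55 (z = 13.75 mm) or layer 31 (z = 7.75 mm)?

Layer 55 (z = 13.75): the cone is absent (z outside [0, 9.5]); the cube at (11.5, 2) is not intersected at this z (z outside [1, 8]); the cube at (8, 8) is not intersected at this z (z outside [0.5, 11]); the r=6 sphere at (2.5, 14) contributes a regular 32-gon of circumradius √(6²−0.75²) = 5.953 (perimeter = 2·32·5.953·sin(180°/32) = 37.34 mm); Taking the union: only the r=6 sphere at (2.5, 14) is present, so the union is just that shape — boundary = 37.34 mm. So its perimeter = 37.34 mm. Layer 31 (z = 7.75): the cone contributes a regular 32-gon of circumradius 5.829 (interpolated between r1=9.5 and r2=5 at t=0.816) (perimeter = 2·32·5.829·sin(180°/32) = 36.57 mm); the 24×24 cube at (11.5, 2) contributes its full rectangle (perimeter 96.00 mm); the cube at (8, 8) is present — its section is the full 6×5 rectangle (perimeter 22.00 mm); the r=6 sphere at (2.5, 14) slices to a regular 32-gon of circumradius 2.905 (√(r²−h²) with h=5.25 from center) (perimeter = 2·32·2.905·sin(180°/32) = 18.22 mm); Merging all regions: the regions partially overlap (shared area 12.50 mm²), so the edge portions inside another operand are dropped and the merged outline is re-measured after clipping — boundary = 157.79 mm. So its perimeter = 157.79 mm. Layer 31 is larger (157.79 vs 37.34 mm).

layer 31 (z = 7.75 mm)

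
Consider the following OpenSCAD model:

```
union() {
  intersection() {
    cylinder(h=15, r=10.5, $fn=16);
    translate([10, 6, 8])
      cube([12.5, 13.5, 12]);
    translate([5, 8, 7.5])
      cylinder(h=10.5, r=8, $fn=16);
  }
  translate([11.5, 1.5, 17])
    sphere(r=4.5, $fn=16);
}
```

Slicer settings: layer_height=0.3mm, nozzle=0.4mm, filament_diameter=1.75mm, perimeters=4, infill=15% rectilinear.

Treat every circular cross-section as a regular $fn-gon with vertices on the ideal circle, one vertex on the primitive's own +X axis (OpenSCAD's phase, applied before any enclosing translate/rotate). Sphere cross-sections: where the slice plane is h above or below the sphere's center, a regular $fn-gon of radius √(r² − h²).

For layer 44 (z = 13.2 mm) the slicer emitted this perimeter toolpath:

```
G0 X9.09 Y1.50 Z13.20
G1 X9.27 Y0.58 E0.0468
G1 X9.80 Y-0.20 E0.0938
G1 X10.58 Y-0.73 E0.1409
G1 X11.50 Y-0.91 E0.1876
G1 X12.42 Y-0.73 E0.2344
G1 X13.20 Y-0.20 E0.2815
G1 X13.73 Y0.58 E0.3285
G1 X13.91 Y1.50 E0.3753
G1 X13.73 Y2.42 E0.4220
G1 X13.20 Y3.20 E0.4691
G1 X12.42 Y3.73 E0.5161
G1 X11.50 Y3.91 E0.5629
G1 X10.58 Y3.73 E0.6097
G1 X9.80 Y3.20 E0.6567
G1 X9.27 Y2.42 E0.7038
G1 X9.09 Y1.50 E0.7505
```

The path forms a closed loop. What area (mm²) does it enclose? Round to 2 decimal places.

Apply the shoelace formula to the sequence of (X, Y) vertices; enclosed area = 17.78 mm².

17.78 mm²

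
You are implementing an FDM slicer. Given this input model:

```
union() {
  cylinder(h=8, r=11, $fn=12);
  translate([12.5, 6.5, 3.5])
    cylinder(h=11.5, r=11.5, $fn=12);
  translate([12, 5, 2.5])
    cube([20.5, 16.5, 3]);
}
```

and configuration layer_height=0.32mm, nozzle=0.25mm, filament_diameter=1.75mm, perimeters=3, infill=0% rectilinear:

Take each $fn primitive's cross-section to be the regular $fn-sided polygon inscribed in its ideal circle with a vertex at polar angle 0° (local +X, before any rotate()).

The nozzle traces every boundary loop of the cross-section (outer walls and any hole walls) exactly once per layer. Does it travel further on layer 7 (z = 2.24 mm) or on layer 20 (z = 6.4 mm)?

Layer 7 (z = 2.24): the r=11 cylinder contributes a regular 12-gon of circumradius 11 (perimeter = 2·12·11.000·sin(180°/12) = 68.33 mm); the cylinder at (12.5, 6.5) does not reach this height (z outside [3.5, 15]); the cube at (12, 5) does not reach this height (z outside [2.5, 5.5]); Combining (union): only the r=11 cylinder is present, so the union is just that shape — boundary = 68.33 mm. So its perimeter = 68.33 mm. Layer 20 (z = 6.4): the cylinder: section is a regular 12-gon, circumradius r=11 (perimeter = 2·12·11.000·sin(180°/12) = 68.33 mm); the r=11.5 cylinder at (12.5, 6.5) contributes a regular 12-gon of circumradius 11.5 (perimeter = 2·12·11.500·sin(180°/12) = 71.43 mm); the cube at (12, 5) is absent (z outside [2.5, 5.5]); Combining (union): the regions partially overlap (shared area 92.24 mm²), so the edge portions inside another operand are dropped and the merged outline is re-measured after clipping — boundary = 101.17 mm. So its perimeter = 101.17 mm. Layer 20 is larger (101.17 vs 68.33 mm).

layer 20 (z = 6.4 mm)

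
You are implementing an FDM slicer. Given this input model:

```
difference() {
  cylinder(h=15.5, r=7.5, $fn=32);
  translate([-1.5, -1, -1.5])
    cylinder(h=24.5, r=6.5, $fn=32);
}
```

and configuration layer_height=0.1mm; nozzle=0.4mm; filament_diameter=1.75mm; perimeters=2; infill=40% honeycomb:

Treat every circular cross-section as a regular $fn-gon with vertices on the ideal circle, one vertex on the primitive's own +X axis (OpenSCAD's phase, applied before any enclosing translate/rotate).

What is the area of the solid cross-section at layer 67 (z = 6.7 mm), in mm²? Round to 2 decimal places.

50.92 mm²

At z = 6.7 mm: the r=7.5 cylinder gives a regular 32-gon of circumradius 7.5 (constant along its height) (area = (32/2)·7.500²·sin(360°/32) = 175.58 mm²); the cylinder at (-1.5, -1): section is a regular 32-gon, circumradius r=6.5 (area = (32/2)·6.500²·sin(360°/32) = 131.88 mm²); Subtracting the remaining from the first: starting from the r=7.5 cylinder (175.58 mm²), the r=6.5 cylinder at (-1.5, -1) partially overlaps it — only the 124.66 mm² overlap (of its 131.88 mm²) is removed, clipping the outline — area = 50.92 mm². Overall, the cross-section is a single solid region. Net area = 50.92 mm².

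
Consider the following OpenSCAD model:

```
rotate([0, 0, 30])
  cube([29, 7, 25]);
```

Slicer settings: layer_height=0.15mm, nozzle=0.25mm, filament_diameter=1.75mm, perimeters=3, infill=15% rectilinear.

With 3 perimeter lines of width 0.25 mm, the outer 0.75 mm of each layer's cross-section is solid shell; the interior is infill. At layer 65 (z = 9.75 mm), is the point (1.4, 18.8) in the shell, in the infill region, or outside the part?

outside

At z = 9.75 mm: the cube (footprint 29×7) is included at this height; (rotated 30° about Z; rotation is an isometry so areas/perimeters/island counts are preserved). Overall, the cross-section is a single solid region. Undo the 30° rotation: the query point maps to (10.612, 15.581) in the un-rotated model frame. The nearest boundary edge runs (29.00, 7.00)→(0.00, 7.00); distance from the point to it = 8.58 mm. The point is not inside any of the regions above, so it lies outside the cross-section (8.58 mm from the nearest boundary).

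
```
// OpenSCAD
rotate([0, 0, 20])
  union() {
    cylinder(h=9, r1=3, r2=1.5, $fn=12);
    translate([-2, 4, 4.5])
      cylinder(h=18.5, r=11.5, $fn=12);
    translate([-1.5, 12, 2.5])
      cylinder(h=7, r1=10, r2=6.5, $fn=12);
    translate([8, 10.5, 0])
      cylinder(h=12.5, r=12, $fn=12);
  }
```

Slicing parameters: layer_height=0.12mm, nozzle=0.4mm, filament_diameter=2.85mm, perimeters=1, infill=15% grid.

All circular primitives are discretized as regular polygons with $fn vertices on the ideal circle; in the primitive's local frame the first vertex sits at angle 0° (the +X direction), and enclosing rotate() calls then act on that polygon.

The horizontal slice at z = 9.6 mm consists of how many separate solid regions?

At z = 9.6 mm: the cone is not intersected at this z (z outside [0, 9]); the cylinder at (-2, 4): section is a regular 12-gon, circumradius r=11.5; the cone at (-1.5, 12) is absent (z outside [2.5, 9.5]); the cylinder at (8, 10.5): section is a regular 12-gon, circumradius r=12; Combining (union): the regions partially overlap (shared area 152.97 mm²), so overlapping operands fuse into one piece — 1 connected region; (rotated 20° about Z; rotation is an isometry so areas/perimeters/island counts are preserved). The result has 1 disconnected region.

1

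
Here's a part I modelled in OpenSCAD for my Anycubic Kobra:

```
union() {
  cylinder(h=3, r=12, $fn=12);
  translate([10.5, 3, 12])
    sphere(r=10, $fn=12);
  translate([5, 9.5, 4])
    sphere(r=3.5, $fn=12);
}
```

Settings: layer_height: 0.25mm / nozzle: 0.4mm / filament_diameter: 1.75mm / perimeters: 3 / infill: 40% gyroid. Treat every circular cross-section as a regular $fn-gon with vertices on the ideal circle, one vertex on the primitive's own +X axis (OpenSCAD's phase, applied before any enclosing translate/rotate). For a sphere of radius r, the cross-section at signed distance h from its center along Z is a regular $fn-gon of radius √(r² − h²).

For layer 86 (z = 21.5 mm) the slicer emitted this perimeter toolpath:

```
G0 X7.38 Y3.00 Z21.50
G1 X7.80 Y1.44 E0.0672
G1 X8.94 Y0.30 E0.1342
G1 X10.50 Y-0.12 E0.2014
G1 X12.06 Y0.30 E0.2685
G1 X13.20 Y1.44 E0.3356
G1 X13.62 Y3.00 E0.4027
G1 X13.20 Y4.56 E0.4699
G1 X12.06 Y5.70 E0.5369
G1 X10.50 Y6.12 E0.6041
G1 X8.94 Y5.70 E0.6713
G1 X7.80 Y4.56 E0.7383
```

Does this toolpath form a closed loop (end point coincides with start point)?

no

Start point (G0): (7.38, 3.00). End point (last G1): the path does not return to the start — open.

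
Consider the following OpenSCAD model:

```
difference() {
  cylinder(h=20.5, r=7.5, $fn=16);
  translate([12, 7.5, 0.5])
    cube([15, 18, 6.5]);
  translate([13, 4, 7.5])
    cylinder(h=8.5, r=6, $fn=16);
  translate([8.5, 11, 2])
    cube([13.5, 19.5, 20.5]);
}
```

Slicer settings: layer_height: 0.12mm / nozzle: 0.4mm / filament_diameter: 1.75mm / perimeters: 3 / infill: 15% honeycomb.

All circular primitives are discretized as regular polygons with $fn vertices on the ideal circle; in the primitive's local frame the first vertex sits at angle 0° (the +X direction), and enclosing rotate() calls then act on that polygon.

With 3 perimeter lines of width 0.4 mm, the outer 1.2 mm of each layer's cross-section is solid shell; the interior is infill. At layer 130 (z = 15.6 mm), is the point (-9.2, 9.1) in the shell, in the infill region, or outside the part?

outside

At z = 15.6 mm: the r=7.5 cylinder contributes a regular 16-gon of circumradius 7.5; the cube at (12, 7.5) is not intersected at this z (z outside [0.5, 7]); the r=6 cylinder at (13, 4) contributes a regular 16-gon of circumradius 6; the cube at (8.5, 11) is present — its section is the full 13.5×19.5 rectangle; After the difference (first − rest): starting from the r=7.5 cylinder, the r=6 cylinder at (13, 4) misses the remaining region (no effect); the 13.5×19.5 cube at (8.5, 11) misses the remaining region (no effect) — 1 connected region. Overall, the cross-section is a single solid region. The nearest boundary edge runs (-6.93, 2.87)→(-5.30, 5.30); distance from the point to it = 5.44 mm. The point is not inside any of the regions above, so it lies outside the cross-section (5.44 mm from the nearest boundary).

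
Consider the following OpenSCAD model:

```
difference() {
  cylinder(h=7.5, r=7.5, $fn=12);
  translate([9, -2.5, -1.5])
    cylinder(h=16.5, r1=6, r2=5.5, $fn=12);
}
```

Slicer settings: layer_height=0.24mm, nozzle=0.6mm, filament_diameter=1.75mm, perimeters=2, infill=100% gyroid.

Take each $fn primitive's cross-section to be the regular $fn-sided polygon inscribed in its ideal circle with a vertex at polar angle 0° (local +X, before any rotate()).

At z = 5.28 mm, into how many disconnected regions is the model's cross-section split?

1

At z = 5.28 mm: the r=7.5 cylinder gives a regular 12-gon of circumradius 7.5 (constant along its height); the cone at (9, -2.5) (r1=6→r2=5.5) has section circumradius 5.795 here — a regular 12-gon; After the difference (first − rest): starting from the r=7.5 cylinder, the cone at (9, -2.5) partially overlaps it — only the 22.36 mm² overlap (of its 100.73 mm²) is removed, clipping the outline — 1 connected region. The result has 1 disconnected region.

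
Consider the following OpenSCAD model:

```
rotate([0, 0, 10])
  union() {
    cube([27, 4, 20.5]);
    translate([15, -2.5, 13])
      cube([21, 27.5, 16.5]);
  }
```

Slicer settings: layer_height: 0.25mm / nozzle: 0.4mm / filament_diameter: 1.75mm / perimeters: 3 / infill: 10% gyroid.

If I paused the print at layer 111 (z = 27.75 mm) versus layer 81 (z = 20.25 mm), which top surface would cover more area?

Layer 111 (z = 27.75): the cube is not intersected at this z (z outside [0, 20.5]); the 21×27.5 cube at (15, -2.5) contributes its full rectangle (area 577.50 mm²); Combining (union): only the 21×27.5 cube at (15, -2.5) is present, so the union is just that shape — area = 577.50 mm²; (whole slice rotated 10° about Z — lengths, areas and connectivity unchanged). So its area = 577.50 mm². Layer 81 (z = 20.25): the 27×4 cube contributes its full rectangle (area 108.00 mm²); the cube at (15, -2.5) is present — its section is the full 21×27.5 rectangle (area 577.50 mm²); Merging all regions: the regions partially overlap — summed areas 685.50 mm² minus the doubly-counted overlap 48.00 mm² gives 637.50 mm² — area = 637.50 mm²; (rotated 10° about Z; rotation is an isometry so areas/perimeters/island counts are preserved). So its area = 637.50 mm². Layer 81 is larger (637.50 vs 577.50 mm²).

layer 81 (z = 20.25 mm)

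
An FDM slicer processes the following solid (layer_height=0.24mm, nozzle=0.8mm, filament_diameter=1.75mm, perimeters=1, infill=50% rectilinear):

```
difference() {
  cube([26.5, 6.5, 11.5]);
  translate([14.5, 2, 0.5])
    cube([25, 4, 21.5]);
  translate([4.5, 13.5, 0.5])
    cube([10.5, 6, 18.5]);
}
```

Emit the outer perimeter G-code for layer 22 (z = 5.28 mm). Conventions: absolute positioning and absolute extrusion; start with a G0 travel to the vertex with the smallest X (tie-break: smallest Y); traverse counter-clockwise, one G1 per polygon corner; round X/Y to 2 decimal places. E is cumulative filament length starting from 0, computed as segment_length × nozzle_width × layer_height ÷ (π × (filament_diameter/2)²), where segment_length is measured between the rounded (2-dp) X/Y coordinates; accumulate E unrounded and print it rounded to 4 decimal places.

G0 X0.00 Y0.00 Z5.28
G1 X26.50 Y0.00 E2.1153
G1 X26.50 Y2.00 E2.2750
G1 X14.50 Y2.00 E3.2329
G1 X14.50 Y6.00 E3.5522
G1 X26.50 Y6.00 E4.5101
G1 X26.50 Y6.50 E4.5500
G1 X0.00 Y6.50 E6.6653
G1 X0.00 Y0.00 E7.1842

At z = 5.28 mm: the cube is present — its section is the full 26.5×6.5 rectangle; the 25×4 cube at (14.5, 2) contributes its full rectangle; the cube at (4.5, 13.5) is present — its section is the full 10.5×6 rectangle; Taking the first minus the rest: starting from the 26.5×6.5 cube, the 25×4 cube at (14.5, 2) partially overlaps it — only the 48.00 mm² overlap (of its 100.00 mm²) is removed, clipping the outline; the 10.5×6 cube at (4.5, 13.5) misses the remaining region (no effect) — 1 connected region. The outline is a single polygon with 8 vertices. Extrusion per mm of travel: 0.8 × 0.24 / (π × 0.875²) = 0.079824. Accumulating E over each segment gives final E = 7.1842.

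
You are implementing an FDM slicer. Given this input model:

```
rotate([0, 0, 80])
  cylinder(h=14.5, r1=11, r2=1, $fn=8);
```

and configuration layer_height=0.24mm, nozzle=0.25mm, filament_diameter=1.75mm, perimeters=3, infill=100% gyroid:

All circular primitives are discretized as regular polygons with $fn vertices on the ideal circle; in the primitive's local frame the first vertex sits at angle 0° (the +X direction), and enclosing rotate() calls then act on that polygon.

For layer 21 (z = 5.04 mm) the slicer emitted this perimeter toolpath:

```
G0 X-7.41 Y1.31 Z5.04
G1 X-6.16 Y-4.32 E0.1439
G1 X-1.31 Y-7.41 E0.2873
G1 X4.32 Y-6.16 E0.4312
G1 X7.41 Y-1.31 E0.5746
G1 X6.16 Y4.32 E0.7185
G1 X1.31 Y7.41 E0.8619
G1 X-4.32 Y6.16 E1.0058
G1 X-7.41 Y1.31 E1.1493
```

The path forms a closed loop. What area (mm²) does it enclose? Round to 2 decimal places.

160.13 mm²

Apply the shoelace formula to the sequence of (X, Y) vertices; enclosed area = 160.13 mm².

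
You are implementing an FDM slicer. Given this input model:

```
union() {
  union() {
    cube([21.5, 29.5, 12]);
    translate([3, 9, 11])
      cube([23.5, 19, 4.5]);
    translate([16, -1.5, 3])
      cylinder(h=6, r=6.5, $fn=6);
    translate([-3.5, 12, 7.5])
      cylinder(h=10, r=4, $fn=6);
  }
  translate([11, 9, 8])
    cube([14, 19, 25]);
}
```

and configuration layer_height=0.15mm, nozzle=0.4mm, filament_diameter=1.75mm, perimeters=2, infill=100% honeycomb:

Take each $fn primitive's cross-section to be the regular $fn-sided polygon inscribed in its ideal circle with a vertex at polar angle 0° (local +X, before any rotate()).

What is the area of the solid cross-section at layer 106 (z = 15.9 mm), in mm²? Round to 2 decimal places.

307.57 mm²

At z = 15.9 mm: the cube is not intersected at this z (z outside [0, 12]); the cube at (3, 9) is not intersected at this z (z outside [11, 15.5]); the cylinder at (16, -1.5) does not reach this height (z outside [3, 9]); the r=4 cylinder at (-3.5, 12) gives a regular 6-gon of circumradius 4 (constant along its height) (area = (6/2)·4.000²·sin(360°/6) = 41.57 mm²); Combining (union): only the r=4 cylinder at (-3.5, 12) is present, so the union is just that shape — area = 41.57 mm²; the cube at (11, 9) is present — its section is the full 14×19 rectangle (area 266.00 mm²); Combining (union): the 2 present regions are separate (no shared area or edge), so areas and boundary lengths simply add and each stays a separate island — area = 307.57 mm². Overall, the cross-section has 2 separate islands. Net area = 307.57 mm².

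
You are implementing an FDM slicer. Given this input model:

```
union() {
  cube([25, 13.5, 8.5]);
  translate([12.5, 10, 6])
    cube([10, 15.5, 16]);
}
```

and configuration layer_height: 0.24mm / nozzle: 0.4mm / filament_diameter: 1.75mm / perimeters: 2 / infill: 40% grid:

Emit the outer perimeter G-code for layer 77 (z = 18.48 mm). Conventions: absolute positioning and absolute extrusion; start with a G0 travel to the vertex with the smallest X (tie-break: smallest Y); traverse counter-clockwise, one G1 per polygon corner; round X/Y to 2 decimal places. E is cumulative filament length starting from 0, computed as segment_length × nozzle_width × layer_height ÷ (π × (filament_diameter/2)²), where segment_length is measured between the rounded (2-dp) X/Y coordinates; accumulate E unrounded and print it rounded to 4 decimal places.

G0 X12.50 Y10.00 Z18.48
G1 X22.50 Y10.00 E0.3991
G1 X22.50 Y25.50 E1.0178
G1 X12.50 Y25.50 E1.4169
G1 X12.50 Y10.00 E2.0355

At z = 18.48 mm: the cube is absent (z outside [0, 8.5]); the cube at (12.5, 10) (footprint 10×15.5) is included at this height; Merging all regions: only the 10×15.5 cube at (12.5, 10) is present, so the union is just that shape — 1 connected region. The outline is a single polygon with 4 vertices. Extrusion per mm of travel: 0.4 × 0.24 / (π × 0.875²) = 0.039912. Accumulating E over each segment gives final E = 2.0355.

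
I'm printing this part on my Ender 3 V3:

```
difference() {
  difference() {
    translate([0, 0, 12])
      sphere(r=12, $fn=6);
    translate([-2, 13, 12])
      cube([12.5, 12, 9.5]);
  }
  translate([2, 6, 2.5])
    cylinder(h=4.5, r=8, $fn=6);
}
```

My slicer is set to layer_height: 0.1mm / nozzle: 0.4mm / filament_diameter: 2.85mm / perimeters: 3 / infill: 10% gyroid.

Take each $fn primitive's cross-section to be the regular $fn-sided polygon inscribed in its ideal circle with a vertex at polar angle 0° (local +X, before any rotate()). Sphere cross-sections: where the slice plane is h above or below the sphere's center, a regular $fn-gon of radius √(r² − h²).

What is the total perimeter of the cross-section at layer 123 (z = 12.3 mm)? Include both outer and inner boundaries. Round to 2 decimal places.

71.98 mm

At z = 12.3 mm: the r=12 sphere contributes a regular 6-gon of circumradius √(12²−0.3²) = 11.996 (perimeter = 2·6·11.996·sin(180°/6) = 71.98 mm); the 12.5×12 cube at (-2, 13) contributes its full rectangle (perimeter 49.00 mm); After the difference (first − rest): starting from the r=12 sphere, the 12.5×12 cube at (-2, 13) misses the remaining region (no effect) — boundary = 71.98 mm; the cylinder at (2, 6) does not reach this height (z outside [2.5, 7]); Subtracting the remaining from the first: none of the subtracted shapes is present at this height, so that combined region is unchanged — boundary = 71.98 mm. Overall, the cross-section is a single solid region. Total boundary length (outer) = 71.98 mm.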